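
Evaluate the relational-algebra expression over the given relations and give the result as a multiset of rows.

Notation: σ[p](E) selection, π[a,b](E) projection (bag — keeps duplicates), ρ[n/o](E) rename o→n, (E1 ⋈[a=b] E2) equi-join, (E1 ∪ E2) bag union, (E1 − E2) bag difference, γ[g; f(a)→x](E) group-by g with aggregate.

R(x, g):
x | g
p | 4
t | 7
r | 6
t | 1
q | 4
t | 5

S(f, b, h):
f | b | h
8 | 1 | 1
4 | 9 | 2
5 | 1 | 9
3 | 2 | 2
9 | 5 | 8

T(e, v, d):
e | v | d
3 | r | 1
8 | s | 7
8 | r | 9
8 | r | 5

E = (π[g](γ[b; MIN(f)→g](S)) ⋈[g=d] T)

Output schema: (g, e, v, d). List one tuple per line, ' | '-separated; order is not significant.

Subexpression sizes:
  S → 5
  γ[b; MIN(f)→g](S) → 4
  π[g](γ[b; MIN(f)→g](S)) → 4
  T → 4
  (π[g](γ[b; MIN(f)→g](S)) ⋈[g=d] T) → 2

== RESULT ==
g | e | v | d
5 | 8 | r | 5
9 | 8 | r | 9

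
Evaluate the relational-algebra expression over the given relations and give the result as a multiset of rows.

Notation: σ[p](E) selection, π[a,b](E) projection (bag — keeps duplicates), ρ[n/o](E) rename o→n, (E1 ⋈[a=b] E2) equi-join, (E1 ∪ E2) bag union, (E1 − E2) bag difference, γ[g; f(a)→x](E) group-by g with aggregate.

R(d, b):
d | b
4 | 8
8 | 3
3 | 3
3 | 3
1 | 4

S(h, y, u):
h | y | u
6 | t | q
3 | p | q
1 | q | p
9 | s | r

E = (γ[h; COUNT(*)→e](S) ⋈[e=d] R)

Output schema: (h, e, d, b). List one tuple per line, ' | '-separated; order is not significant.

Per-node cardinality:
  S → 4
  γ[h; COUNT(*)→e](S) → 4
  R → 5
  (γ[h; COUNT(*)→e](S) ⋈[e=d] R) → 4

== RESULT ==
h | e | d | b
1 | 1 | 1 | 4
3 | 1 | 1 | 4
6 | 1 | 1 | 4
9 | 1 | 1 | 4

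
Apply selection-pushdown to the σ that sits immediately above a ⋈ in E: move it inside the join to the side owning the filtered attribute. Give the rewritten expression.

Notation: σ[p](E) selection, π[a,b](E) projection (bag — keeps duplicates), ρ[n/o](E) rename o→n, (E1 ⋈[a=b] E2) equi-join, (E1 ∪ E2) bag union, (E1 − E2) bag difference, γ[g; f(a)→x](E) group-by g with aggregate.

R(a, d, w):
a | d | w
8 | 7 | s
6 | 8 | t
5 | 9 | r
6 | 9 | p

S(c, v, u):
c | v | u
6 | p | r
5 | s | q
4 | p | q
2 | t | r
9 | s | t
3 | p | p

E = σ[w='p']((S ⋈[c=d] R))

σ filters on w, owned by the right side.
E' = (S ⋈[c=d] σ[w='p'](R))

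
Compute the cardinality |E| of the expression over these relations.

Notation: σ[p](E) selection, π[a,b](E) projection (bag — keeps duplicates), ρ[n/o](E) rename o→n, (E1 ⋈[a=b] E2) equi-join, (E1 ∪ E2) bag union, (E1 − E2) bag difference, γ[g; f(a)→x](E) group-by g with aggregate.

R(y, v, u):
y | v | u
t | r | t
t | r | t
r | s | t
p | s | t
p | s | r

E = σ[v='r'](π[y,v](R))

Stepwise |·|:
  R → 5
  π[y,v](R) → 5
  σ[v='r'](π[y,v](R)) → 2

|E| = 2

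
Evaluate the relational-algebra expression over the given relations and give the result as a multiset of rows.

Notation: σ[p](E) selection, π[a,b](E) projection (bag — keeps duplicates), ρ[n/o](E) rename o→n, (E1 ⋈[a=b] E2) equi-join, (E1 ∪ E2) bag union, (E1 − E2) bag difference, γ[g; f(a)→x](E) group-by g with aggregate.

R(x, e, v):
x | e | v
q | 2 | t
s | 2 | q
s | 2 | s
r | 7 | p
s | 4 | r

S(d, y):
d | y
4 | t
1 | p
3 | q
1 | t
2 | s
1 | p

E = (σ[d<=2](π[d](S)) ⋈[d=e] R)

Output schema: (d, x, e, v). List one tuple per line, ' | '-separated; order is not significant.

Row counts bottom-up:
  S → 6
  π[d](S) → 6
  σ[d<=2](π[d](S)) → 4
  R → 5
  (σ[d<=2](π[d](S)) ⋈[d=e] R) → 3

== RESULT ==
d | x | e | v
2 | q | 2 | t
2 | s | 2 | q
2 | s | 2 | s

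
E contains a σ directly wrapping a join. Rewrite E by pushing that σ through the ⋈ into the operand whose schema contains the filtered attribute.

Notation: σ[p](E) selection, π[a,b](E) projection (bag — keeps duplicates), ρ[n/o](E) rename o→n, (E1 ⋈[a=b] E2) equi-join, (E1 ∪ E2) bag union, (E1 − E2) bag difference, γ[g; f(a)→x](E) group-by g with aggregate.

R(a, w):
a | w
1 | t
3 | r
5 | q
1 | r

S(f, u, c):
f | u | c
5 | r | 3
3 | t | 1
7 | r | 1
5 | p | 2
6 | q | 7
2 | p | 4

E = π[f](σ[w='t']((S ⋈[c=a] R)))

σ filters on w, owned by the right side.
E' = π[f]((S ⋈[c=a] σ[w='t'](R)))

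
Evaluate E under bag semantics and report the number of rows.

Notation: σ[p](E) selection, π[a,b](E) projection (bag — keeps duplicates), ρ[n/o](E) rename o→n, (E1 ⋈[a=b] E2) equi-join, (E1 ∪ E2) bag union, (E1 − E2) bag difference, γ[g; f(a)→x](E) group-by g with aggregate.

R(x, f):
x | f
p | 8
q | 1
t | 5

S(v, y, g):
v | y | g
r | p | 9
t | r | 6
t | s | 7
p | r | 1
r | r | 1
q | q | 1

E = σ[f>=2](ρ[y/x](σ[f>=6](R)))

Stepwise |·|:
  R → 3
  σ[f>=6](R) → 1
  ρ[y/x](σ[f>=6](R)) → 1
  σ[f>=2](ρ[y/x](σ[f>=6](R))) → 1

|E| = 1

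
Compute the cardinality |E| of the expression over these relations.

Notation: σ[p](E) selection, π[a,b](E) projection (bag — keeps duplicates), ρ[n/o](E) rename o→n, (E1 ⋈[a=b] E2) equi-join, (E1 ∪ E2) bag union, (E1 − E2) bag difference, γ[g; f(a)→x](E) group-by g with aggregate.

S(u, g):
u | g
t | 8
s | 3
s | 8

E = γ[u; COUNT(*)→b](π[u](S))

Row counts bottom-up:
  S → 3
  π[u](S) → 3
  γ[u; COUNT(*)→b](π[u](S)) → 2

|E| = 2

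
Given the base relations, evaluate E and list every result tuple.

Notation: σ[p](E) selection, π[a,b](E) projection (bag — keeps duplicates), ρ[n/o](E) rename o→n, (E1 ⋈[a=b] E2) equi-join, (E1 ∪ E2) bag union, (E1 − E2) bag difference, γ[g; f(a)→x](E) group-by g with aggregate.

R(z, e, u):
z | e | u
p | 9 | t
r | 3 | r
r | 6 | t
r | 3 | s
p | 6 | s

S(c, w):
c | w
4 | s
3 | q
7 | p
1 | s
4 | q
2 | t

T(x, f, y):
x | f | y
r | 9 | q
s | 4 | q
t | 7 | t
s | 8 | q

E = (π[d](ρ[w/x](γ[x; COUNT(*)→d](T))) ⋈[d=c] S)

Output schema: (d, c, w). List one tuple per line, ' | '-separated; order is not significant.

Stepwise |·|:
  T → 4
  γ[x; COUNT(*)→d](T) → 3
  ρ[w/x](γ[x; COUNT(*)→d](T)) → 3
  π[d](ρ[w/x](γ[x; COUNT(*)→d](T))) → 3
  S → 6
  (π[d](ρ[w/x](γ[x; COUNT(*)→d](T))) ⋈[d=c] S) → 3

== RESULT ==
d | c | w
1 | 1 | s
1 | 1 | s
2 | 2 | t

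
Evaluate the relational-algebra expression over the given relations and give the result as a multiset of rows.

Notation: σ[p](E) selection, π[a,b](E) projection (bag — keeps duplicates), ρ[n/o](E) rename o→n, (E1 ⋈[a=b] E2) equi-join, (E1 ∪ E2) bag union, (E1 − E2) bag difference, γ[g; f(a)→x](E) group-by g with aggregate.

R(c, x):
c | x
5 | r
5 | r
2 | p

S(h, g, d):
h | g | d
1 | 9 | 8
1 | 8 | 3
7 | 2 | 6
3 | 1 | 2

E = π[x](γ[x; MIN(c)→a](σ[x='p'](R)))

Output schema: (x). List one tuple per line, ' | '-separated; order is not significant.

Subexpression sizes:
  R → 3
  σ[x='p'](R) → 1
  γ[x; MIN(c)→a](σ[x='p'](R)) → 1
  π[x](γ[x; MIN(c)→a](σ[x='p'](R))) → 1

== RESULT ==
x
p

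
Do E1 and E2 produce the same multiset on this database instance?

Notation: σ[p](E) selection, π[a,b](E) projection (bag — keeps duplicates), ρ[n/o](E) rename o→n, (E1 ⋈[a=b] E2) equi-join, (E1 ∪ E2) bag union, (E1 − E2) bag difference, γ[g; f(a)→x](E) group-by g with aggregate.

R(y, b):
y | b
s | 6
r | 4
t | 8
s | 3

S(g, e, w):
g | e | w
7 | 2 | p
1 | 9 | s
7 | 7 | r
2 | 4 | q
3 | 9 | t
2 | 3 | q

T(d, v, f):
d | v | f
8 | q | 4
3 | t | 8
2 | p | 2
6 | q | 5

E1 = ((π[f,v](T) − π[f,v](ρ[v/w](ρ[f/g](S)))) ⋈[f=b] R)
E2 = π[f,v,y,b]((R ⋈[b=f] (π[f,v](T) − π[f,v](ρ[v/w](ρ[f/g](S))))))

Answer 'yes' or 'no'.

E1 per-node cardinality:
  T → 4
  π[f,v](T) → 4
  S → 6
  ρ[f/g](S) → 6
  ρ[v/w](ρ[f/g](S)) → 6
  π[f,v](ρ[v/w](ρ[f/g](S))) → 6
  (π[f,v](T) − π[f,v](ρ[v/w](ρ[f/g](S)))) → 4
  R → 4
  ((π[f,v](T) − π[f,v](ρ[v/w](ρ[f/g](S)))) ⋈[f=b] R) → 2
E2 per-node cardinality:
  R → 4
  T → 4
  π[f,v](T) → 4
  S → 6
  ρ[f/g](S) → 6
  ρ[v/w](ρ[f/g](S)) → 6
  π[f,v](ρ[v/w](ρ[f/g](S))) → 6
  (π[f,v](T) − π[f,v](ρ[v/w](ρ[f/g](S)))) → 4
  (R ⋈[b=f] (π[f,v](T) − π[f,v](ρ[v/w](ρ[f/g](S))))) → 2
  π[f,v,y,b]((R ⋈[b=f] (π[f,v](T) − π[f,v](ρ[v/w](ρ[f/g](S)))))) → 2

E1 and E2 produce the same multiset:
f | v | y | b
4 | q | r | 4
8 | t | t | 8

yes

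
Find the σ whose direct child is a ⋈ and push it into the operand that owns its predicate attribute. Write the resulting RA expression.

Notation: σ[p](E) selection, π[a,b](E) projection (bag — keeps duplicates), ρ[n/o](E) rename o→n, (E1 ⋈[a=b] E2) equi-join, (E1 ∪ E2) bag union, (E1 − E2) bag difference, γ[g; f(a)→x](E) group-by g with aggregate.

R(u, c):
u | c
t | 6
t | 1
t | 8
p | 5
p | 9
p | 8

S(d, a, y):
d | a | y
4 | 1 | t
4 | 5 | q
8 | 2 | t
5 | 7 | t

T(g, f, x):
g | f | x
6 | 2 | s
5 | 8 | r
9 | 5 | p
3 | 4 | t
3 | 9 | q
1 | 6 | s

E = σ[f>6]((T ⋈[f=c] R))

σ filters on f, owned by the left side.
E' = (σ[f>6](T) ⋈[f=c] R)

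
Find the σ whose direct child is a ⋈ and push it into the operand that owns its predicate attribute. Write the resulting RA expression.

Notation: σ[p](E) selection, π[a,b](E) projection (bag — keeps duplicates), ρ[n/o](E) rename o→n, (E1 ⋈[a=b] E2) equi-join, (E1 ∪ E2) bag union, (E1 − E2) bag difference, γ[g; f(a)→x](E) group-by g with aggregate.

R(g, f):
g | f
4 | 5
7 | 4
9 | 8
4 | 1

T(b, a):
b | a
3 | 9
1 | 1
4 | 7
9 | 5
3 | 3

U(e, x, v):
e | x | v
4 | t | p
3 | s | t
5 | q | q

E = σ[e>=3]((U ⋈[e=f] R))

σ filters on e, owned by the left side.
E' = (σ[e>=3](U) ⋈[e=f] R)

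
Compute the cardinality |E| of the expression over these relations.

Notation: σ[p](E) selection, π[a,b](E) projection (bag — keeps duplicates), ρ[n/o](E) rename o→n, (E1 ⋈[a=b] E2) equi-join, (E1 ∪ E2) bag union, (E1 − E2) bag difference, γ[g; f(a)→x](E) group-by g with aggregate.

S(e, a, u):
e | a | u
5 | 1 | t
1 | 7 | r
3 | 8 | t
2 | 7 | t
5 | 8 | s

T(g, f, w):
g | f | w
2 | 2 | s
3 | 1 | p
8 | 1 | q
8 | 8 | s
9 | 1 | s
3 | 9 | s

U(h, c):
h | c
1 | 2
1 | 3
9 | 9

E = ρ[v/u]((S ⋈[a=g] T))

Row counts bottom-up:
  S → 5
  T → 6
  (S ⋈[a=g] T) → 4
  ρ[v/u]((S ⋈[a=g] T)) → 4

|E| = 4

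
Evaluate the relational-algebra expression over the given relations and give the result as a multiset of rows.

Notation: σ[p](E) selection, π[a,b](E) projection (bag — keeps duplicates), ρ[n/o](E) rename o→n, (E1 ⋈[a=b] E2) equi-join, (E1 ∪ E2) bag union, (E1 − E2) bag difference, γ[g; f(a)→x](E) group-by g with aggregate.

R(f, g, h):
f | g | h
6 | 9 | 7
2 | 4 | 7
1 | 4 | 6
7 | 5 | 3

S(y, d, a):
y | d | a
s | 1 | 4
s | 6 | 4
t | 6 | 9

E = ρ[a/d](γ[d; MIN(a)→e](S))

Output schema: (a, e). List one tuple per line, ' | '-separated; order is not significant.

Per-node cardinality:
  S → 3
  γ[d; MIN(a)→e](S) → 2
  ρ[a/d](γ[d; MIN(a)→e](S)) → 2

== RESULT ==
a | e
1 | 4
6 | 4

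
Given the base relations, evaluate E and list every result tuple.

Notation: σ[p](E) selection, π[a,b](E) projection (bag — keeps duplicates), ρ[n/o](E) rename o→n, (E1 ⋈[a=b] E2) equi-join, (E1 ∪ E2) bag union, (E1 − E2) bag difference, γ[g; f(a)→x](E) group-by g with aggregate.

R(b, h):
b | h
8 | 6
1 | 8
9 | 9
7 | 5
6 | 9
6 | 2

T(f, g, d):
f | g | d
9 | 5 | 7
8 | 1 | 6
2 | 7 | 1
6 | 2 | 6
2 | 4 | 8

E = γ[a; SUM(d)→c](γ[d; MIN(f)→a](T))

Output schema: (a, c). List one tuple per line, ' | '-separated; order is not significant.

Row counts bottom-up:
  T → 5
  γ[d; MIN(f)→a](T) → 4
  γ[a; SUM(d)→c](γ[d; MIN(f)→a](T)) → 3

== RESULT ==
a | c
2 | 9
6 | 6
9 | 7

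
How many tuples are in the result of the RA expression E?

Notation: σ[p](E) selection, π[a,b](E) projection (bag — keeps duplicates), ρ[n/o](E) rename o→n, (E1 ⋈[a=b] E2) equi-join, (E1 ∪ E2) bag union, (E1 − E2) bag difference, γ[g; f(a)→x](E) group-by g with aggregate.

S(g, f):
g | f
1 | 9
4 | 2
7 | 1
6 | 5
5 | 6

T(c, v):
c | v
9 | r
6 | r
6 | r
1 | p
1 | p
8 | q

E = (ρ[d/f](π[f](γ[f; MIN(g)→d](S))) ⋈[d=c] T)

Subexpression sizes:
  S → 5
  γ[f; MIN(g)→d](S) → 5
  π[f](γ[f; MIN(g)→d](S)) → 5
  ρ[d/f](π[f](γ[f; MIN(g)→d](S))) → 5
  T → 6
  (ρ[d/f](π[f](γ[f; MIN(g)→d](S))) ⋈[d=c] T) → 5

|E| = 5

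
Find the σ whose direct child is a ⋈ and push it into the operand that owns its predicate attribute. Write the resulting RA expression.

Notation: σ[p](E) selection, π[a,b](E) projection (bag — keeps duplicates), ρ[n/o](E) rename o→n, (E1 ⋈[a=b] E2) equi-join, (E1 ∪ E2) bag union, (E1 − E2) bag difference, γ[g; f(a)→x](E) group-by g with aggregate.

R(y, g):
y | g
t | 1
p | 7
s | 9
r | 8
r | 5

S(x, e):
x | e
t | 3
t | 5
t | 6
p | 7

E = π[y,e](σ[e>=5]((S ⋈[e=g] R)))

σ filters on e, owned by the left side.
E' = π[y,e]((σ[e>=5](S) ⋈[e=g] R))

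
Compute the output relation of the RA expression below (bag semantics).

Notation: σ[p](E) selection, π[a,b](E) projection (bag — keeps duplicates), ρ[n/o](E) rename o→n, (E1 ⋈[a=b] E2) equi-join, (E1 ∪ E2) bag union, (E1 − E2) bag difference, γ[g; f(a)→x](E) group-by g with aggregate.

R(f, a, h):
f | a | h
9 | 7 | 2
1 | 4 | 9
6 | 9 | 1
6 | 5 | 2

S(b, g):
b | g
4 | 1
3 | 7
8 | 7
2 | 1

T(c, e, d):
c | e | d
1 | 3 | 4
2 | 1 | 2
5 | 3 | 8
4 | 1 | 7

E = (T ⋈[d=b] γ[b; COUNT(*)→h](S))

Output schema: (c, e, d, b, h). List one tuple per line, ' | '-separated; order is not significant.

Stepwise |·|:
  T → 4
  S → 4
  γ[b; COUNT(*)→h](S) → 4
  (T ⋈[d=b] γ[b; COUNT(*)→h](S)) → 3

== RESULT ==
c | e | d | b | h
1 | 3 | 4 | 4 | 1
2 | 1 | 2 | 2 | 1
5 | 3 | 8 | 8 | 1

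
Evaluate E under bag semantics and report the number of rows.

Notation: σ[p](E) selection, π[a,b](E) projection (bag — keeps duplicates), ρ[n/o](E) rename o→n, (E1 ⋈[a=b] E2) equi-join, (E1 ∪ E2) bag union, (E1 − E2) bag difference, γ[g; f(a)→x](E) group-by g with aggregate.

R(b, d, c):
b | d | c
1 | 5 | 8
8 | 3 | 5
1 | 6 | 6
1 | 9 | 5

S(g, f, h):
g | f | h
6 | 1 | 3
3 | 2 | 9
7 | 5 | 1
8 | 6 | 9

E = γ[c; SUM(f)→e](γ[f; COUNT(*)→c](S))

Stepwise |·|:
  S → 4
  γ[f; COUNT(*)→c](S) → 4
  γ[c; SUM(f)→e](γ[f; COUNT(*)→c](S)) → 1

|E| = 1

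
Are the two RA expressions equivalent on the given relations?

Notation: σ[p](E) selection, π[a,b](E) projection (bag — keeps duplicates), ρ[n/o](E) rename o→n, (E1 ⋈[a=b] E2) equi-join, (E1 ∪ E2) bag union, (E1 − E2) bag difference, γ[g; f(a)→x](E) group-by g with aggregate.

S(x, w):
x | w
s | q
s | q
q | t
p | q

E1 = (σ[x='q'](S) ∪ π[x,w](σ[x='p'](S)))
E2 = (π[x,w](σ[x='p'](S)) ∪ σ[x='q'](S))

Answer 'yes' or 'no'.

E1 per-node cardinality:
  S → 4
  σ[x='q'](S) → 1
  S → 4
  σ[x='p'](S) → 1
  π[x,w](σ[x='p'](S)) → 1
  (σ[x='q'](S) ∪ π[x,w](σ[x='p'](S))) → 2
E2 per-node cardinality:
  S → 4
  σ[x='p'](S) → 1
  π[x,w](σ[x='p'](S)) → 1
  S → 4
  σ[x='q'](S) → 1
  (π[x,w](σ[x='p'](S)) ∪ σ[x='q'](S)) → 2

E1 and E2 produce the same multiset:
x | w
p | q
q | t

yes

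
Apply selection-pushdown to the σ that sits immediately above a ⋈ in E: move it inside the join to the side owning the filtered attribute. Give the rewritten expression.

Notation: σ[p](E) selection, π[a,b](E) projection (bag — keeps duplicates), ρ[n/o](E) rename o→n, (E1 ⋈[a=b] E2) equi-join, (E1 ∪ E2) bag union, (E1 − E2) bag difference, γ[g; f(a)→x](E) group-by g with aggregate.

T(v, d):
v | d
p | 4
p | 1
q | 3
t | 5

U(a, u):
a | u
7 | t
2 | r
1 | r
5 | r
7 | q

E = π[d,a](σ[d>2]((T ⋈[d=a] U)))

σ filters on d, owned by the left side.
E' = π[d,a]((σ[d>2](T) ⋈[d=a] U))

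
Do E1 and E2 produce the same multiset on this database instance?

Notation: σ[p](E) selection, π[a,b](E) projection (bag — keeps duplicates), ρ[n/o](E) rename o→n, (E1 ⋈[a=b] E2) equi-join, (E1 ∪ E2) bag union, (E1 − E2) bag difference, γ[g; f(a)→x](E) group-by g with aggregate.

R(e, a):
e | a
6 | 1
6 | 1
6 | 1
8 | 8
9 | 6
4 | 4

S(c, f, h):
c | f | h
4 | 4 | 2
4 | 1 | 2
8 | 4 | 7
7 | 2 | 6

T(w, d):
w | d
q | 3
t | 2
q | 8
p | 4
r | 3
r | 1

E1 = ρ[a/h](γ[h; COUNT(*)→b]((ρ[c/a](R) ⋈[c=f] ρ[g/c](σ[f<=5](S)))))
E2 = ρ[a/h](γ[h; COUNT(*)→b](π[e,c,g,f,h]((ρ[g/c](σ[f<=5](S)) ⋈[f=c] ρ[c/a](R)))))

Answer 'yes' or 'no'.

E1 subexpression sizes:
  R → 6
  ρ[c/a](R) → 6
  S → 4
  σ[f<=5](S) → 4
  ρ[g/c](σ[f<=5](S)) → 4
  (ρ[c/a](R) ⋈[c=f] ρ[g/c](σ[f<=5](S))) → 5
  γ[h; COUNT(*)→b]((ρ[c/a](R) ⋈[c=f] ρ[g/c](σ[f<=5](S)))) → 2
  ρ[a/h](γ[h; COUNT(*)→b]((ρ[c/a](R) ⋈[c=f] ρ[g/c](σ[f<=5](S))))) → 2
E2 subexpression sizes:
  S → 4
  σ[f<=5](S) → 4
  ρ[g/c](σ[f<=5](S)) → 4
  R → 6
  ρ[c/a](R) → 6
  (ρ[g/c](σ[f<=5](S)) ⋈[f=c] ρ[c/a](R)) → 5
  π[e,c,g,f,h]((ρ[g/c](σ[f<=5](S)) ⋈[f=c] ρ[c/a](R))) → 5
  γ[h; COUNT(*)→b](π[e,c,g,f,h]((ρ[g/c](σ[f<=5](S)) ⋈[f=c] ρ[c/a](R)))) → 2
  ρ[a/h](γ[h; COUNT(*)→b](π[e,c,g,f,h]((ρ[g/c](σ[f<=5](S)) ⋈[f=c] ρ[c/a](R))))) → 2

E1 and E2 produce the same multiset:
a | b
2 | 4
7 | 1

yes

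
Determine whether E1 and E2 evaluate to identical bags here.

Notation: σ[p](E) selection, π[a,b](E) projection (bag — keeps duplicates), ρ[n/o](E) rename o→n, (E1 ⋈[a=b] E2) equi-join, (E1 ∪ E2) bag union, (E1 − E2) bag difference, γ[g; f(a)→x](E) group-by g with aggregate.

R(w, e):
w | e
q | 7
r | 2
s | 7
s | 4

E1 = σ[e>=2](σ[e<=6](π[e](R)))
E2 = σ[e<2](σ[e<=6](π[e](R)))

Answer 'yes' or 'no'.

E1 per-node cardinality:
  R → 4
  π[e](R) → 4
  σ[e<=6](π[e](R)) → 2
  σ[e>=2](σ[e<=6](π[e](R))) → 2
E2 per-node cardinality:
  R → 4
  π[e](R) → 4
  σ[e<=6](π[e](R)) → 2
  σ[e<2](σ[e<=6](π[e](R))) → 0

E1 result:
e
2
4
E2 result:
e
(0 rows)
Witness: (2,) appears 1× in E1 but 0× in E2.

no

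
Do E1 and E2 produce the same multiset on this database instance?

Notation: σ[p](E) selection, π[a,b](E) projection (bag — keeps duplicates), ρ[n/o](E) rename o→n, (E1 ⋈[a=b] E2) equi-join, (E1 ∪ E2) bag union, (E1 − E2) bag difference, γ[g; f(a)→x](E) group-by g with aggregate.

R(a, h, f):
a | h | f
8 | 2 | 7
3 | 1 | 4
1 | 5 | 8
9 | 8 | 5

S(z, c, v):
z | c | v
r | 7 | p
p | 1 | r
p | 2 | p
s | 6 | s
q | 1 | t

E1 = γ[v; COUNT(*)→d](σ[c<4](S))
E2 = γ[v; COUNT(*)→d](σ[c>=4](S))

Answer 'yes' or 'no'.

E1 row counts bottom-up:
  S → 5
  σ[c<4](S) → 3
  γ[v; COUNT(*)→d](σ[c<4](S)) → 3
E2 row counts bottom-up:
  S → 5
  σ[c>=4](S) → 2
  γ[v; COUNT(*)→d](σ[c>=4](S)) → 2

E1 result:
v | d
p | 1
r | 1
t | 1
E2 result:
v | d
p | 1
s | 1
Witness: ('r', 1) appears 1× in E1 but 0× in E2.

no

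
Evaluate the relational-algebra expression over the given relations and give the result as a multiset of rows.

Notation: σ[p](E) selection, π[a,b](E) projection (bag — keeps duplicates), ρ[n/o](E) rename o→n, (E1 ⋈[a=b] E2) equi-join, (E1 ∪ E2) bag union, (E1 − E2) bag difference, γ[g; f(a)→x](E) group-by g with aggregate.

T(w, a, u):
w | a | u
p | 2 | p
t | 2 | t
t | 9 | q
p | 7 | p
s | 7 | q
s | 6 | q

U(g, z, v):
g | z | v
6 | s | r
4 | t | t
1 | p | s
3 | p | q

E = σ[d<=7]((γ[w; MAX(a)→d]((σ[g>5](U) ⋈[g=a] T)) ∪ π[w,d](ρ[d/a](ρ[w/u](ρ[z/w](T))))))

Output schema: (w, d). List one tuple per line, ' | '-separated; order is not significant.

Subexpression sizes:
  U → 4
  σ[g>5](U) → 1
  T → 6
  (σ[g>5](U) ⋈[g=a] T) → 1
  γ[w; MAX(a)→d]((σ[g>5](U) ⋈[g=a] T)) → 1
  T → 6
  ρ[z/w](T) → 6
  ρ[w/u](ρ[z/w](T)) → 6
  ρ[d/a](ρ[w/u](ρ[z/w](T))) → 6
  π[w,d](ρ[d/a](ρ[w/u](ρ[z/w](T)))) → 6
  (γ[w; MAX(a)→d]((σ[g>5](U) ⋈[g=a] T)) ∪ π[w,d](ρ[d/a](ρ[w/u](ρ[z/w](T))))) → 7
  σ[d<=7]((γ[w; MAX(a)→d]((σ[g>5](U) ⋈[g=a] T)) ∪ π[w,d](ρ[d/a](ρ[w/u](ρ[z/w](T)))))) → 6

== RESULT ==
w | d
p | 2
p | 7
q | 6
q | 7
s | 6
t | 2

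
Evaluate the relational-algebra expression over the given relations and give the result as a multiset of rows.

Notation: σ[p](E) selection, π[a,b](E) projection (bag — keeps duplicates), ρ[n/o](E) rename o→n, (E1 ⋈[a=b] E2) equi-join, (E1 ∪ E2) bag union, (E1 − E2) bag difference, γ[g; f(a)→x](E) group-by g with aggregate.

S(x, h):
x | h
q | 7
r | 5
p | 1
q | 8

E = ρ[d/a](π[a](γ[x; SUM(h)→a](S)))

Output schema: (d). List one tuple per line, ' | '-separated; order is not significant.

Row counts bottom-up:
  S → 4
  γ[x; SUM(h)→a](S) → 3
  π[a](γ[x; SUM(h)→a](S)) → 3
  ρ[d/a](π[a](γ[x; SUM(h)→a](S))) → 3

== RESULT ==
d
1
5
15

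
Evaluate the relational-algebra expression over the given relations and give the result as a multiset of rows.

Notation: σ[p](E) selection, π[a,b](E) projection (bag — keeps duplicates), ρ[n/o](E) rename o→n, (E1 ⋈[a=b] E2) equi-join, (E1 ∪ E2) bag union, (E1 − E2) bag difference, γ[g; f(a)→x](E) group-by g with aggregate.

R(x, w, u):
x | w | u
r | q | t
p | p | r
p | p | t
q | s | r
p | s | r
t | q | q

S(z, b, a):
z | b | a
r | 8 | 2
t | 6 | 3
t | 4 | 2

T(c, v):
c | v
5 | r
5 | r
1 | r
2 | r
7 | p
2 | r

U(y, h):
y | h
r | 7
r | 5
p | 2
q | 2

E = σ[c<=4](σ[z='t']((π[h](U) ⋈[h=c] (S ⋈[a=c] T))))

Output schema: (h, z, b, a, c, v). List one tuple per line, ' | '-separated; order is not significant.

Row counts bottom-up:
  U → 4
  π[h](U) → 4
  S → 3
  T → 6
  (S ⋈[a=c] T) → 4
  (π[h](U) ⋈[h=c] (S ⋈[a=c] T)) → 8
  σ[z='t']((π[h](U) ⋈[h=c] (S ⋈[a=c] T))) → 4
  σ[c<=4](σ[z='t']((π[h](U) ⋈[h=c] (S ⋈[a=c] T)))) → 4

== RESULT ==
h | z | b | a | c | v
2 | t | 4 | 2 | 2 | r
2 | t | 4 | 2 | 2 | r
2 | t | 4 | 2 | 2 | r
2 | t | 4 | 2 | 2 | r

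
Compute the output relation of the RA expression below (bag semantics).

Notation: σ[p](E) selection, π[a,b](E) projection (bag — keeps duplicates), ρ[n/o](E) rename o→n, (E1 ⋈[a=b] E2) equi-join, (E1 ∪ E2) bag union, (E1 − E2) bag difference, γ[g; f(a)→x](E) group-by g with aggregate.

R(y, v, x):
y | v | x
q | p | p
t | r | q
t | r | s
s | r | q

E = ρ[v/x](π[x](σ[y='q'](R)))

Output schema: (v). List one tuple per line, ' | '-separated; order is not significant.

Per-node cardinality:
  R → 4
  σ[y='q'](R) → 1
  π[x](σ[y='q'](R)) → 1
  ρ[v/x](π[x](σ[y='q'](R))) → 1

== RESULT ==
v
p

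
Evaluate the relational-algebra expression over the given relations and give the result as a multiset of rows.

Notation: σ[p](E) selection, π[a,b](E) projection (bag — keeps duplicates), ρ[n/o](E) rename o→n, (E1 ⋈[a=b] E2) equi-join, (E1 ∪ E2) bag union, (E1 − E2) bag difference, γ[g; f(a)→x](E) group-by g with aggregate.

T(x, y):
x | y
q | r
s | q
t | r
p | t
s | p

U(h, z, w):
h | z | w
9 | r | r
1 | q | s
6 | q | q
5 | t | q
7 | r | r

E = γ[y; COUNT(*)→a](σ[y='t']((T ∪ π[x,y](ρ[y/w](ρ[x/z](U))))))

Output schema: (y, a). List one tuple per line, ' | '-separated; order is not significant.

Stepwise |·|:
  T → 5
  U → 5
  ρ[x/z](U) → 5
  ρ[y/w](ρ[x/z](U)) → 5
  π[x,y](ρ[y/w](ρ[x/z](U))) → 5
  (T ∪ π[x,y](ρ[y/w](ρ[x/z](U)))) → 10
  σ[y='t']((T ∪ π[x,y](ρ[y/w](ρ[x/z](U))))) → 1
  γ[y; COUNT(*)→a](σ[y='t']((T ∪ π[x,y](ρ[y/w](ρ[x/z](U)))))) → 1

== RESULT ==
y | a
t | 1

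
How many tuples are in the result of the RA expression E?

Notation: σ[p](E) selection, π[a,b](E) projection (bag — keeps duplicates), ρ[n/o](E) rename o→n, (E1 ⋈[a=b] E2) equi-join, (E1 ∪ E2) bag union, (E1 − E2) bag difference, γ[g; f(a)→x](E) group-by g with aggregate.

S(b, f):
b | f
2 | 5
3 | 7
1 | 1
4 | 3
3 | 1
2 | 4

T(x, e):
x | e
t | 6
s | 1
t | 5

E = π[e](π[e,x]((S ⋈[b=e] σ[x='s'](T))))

Per-node cardinality:
  S → 6
  T → 3
  σ[x='s'](T) → 1
  (S ⋈[b=e] σ[x='s'](T)) → 1
  π[e,x]((S ⋈[b=e] σ[x='s'](T))) → 1
  π[e](π[e,x]((S ⋈[b=e] σ[x='s'](T)))) → 1

|E| = 1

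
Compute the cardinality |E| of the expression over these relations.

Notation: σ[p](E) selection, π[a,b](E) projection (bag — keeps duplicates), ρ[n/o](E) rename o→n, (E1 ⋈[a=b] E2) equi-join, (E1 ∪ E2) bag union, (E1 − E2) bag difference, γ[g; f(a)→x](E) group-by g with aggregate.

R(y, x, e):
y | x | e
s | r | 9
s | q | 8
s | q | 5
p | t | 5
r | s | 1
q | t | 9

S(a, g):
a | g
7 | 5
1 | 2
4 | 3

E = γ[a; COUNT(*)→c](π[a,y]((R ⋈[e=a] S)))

Row counts bottom-up:
  R → 6
  S → 3
  (R ⋈[e=a] S) → 1
  π[a,y]((R ⋈[e=a] S)) → 1
  γ[a; COUNT(*)→c](π[a,y]((R ⋈[e=a] S))) → 1

|E| = 1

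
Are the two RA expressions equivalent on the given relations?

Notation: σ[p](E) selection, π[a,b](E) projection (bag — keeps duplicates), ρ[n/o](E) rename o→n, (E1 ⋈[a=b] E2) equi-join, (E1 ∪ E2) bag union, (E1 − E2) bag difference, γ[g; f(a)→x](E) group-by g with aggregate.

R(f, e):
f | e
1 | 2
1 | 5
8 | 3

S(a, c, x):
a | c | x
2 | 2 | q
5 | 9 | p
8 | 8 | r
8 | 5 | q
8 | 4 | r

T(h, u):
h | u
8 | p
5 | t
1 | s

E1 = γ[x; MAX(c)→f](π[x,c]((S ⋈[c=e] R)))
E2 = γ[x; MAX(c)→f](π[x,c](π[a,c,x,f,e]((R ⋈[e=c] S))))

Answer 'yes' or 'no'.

E1 row counts bottom-up:
  S → 5
  R → 3
  (S ⋈[c=e] R) → 2
  π[x,c]((S ⋈[c=e] R)) → 2
  γ[x; MAX(c)→f](π[x,c]((S ⋈[c=e] R))) → 1
E2 row counts bottom-up:
  R → 3
  S → 5
  (R ⋈[e=c] S) → 2
  π[a,c,x,f,e]((R ⋈[e=c] S)) → 2
  π[x,c](π[a,c,x,f,e]((R ⋈[e=c] S))) → 2
  γ[x; MAX(c)→f](π[x,c](π[a,c,x,f,e]((R ⋈[e=c] S)))) → 1

E1 and E2 produce the same multiset:
x | f
q | 5

yes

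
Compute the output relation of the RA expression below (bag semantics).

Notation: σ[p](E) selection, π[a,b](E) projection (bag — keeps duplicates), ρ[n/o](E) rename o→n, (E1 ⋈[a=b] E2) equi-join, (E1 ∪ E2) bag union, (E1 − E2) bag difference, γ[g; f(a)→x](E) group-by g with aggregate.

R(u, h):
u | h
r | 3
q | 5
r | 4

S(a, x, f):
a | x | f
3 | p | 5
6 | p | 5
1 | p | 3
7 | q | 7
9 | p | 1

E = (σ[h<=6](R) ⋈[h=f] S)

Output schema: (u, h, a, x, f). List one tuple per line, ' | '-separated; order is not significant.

Subexpression sizes:
  R → 3
  σ[h<=6](R) → 3
  S → 5
  (σ[h<=6](R) ⋈[h=f] S) → 3

== RESULT ==
u | h | a | x | f
q | 5 | 3 | p | 5
q | 5 | 6 | p | 5
r | 3 | 1 | p | 3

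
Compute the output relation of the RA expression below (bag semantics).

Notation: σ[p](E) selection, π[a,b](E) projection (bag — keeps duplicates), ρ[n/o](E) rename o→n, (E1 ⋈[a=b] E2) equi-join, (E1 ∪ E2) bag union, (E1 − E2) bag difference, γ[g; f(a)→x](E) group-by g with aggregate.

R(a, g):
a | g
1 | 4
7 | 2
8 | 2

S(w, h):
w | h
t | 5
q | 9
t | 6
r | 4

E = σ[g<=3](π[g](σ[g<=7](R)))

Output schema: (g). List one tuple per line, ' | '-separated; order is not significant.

Per-node cardinality:
  R → 3
  σ[g<=7](R) → 3
  π[g](σ[g<=7](R)) → 3
  σ[g<=3](π[g](σ[g<=7](R))) → 2

== RESULT ==
g
2
2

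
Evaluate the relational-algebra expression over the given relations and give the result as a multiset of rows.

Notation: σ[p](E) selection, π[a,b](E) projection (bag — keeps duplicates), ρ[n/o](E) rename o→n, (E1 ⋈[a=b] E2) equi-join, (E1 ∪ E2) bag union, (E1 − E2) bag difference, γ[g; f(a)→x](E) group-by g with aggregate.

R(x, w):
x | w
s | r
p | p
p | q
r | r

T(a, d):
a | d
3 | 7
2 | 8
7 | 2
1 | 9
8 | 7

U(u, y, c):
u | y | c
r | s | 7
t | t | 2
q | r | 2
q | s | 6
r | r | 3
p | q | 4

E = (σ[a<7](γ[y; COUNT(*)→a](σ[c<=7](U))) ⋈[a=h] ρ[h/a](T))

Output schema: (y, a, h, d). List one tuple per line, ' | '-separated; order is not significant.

Per-node cardinality:
  U → 6
  σ[c<=7](U) → 6
  γ[y; COUNT(*)→a](σ[c<=7](U)) → 4
  σ[a<7](γ[y; COUNT(*)→a](σ[c<=7](U))) → 4
  T → 5
  ρ[h/a](T) → 5
  (σ[a<7](γ[y; COUNT(*)→a](σ[c<=7](U))) ⋈[a=h] ρ[h/a](T)) → 4

== RESULT ==
y | a | h | d
q | 1 | 1 | 9
r | 2 | 2 | 8
s | 2 | 2 | 8
t | 1 | 1 | 9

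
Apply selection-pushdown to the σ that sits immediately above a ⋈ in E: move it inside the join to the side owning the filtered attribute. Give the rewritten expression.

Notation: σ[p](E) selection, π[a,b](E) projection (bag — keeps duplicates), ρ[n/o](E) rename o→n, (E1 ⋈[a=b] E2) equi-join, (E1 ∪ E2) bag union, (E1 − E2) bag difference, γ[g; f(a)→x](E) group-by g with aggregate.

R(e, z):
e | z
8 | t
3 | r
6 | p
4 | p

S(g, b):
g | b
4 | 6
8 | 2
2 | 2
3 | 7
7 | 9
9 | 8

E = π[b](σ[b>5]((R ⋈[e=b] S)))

σ filters on b, owned by the right side.
E' = π[b]((R ⋈[e=b] σ[b>5](S)))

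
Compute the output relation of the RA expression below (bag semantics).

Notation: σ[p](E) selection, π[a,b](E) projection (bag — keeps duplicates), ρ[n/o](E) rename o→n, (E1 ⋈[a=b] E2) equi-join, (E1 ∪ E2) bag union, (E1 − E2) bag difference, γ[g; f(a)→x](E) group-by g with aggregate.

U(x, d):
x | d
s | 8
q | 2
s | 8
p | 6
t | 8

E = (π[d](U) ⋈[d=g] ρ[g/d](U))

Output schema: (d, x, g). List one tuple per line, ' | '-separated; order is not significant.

Per-node cardinality:
  U → 5
  π[d](U) → 5
  U → 5
  ρ[g/d](U) → 5
  (π[d](U) ⋈[d=g] ρ[g/d](U)) → 11

== RESULT ==
d | x | g
2 | q | 2
6 | p | 6
8 | s | 8
8 | s | 8
8 | s | 8
8 | s | 8
8 | s | 8
8 | s | 8
8 | t | 8
8 | t | 8
8 | t | 8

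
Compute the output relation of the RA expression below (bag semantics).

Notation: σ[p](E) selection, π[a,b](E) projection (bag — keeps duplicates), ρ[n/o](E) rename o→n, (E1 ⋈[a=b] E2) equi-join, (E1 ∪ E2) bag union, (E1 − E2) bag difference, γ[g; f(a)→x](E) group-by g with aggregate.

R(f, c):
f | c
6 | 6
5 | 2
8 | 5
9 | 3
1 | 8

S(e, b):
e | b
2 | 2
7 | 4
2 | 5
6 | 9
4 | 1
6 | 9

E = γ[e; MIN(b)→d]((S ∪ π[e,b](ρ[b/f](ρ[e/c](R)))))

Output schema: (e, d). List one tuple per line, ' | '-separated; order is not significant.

Subexpression sizes:
  S → 6
  R → 5
  ρ[e/c](R) → 5
  ρ[b/f](ρ[e/c](R)) → 5
  π[e,b](ρ[b/f](ρ[e/c](R))) → 5
  (S ∪ π[e,b](ρ[b/f](ρ[e/c](R)))) → 11
  γ[e; MIN(b)→d]((S ∪ π[e,b](ρ[b/f](ρ[e/c](R))))) → 7

== RESULT ==
e | d
2 | 2
3 | 9
4 | 1
5 | 8
6 | 6
7 | 4
8 | 1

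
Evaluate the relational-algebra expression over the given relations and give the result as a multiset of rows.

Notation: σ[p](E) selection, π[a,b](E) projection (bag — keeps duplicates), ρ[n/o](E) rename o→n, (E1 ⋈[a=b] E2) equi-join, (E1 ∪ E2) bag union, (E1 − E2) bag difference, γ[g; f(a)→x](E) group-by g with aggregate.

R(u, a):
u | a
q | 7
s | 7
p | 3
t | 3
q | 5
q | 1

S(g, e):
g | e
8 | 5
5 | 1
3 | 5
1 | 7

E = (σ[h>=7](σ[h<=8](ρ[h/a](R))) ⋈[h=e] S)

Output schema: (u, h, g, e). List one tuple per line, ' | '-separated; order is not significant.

Row counts bottom-up:
  R → 6
  ρ[h/a](R) → 6
  σ[h<=8](ρ[h/a](R)) → 6
  σ[h>=7](σ[h<=8](ρ[h/a](R))) → 2
  S → 4
  (σ[h>=7](σ[h<=8](ρ[h/a](R))) ⋈[h=e] S) → 2

== RESULT ==
u | h | g | e
q | 7 | 1 | 7
s | 7 | 1 | 7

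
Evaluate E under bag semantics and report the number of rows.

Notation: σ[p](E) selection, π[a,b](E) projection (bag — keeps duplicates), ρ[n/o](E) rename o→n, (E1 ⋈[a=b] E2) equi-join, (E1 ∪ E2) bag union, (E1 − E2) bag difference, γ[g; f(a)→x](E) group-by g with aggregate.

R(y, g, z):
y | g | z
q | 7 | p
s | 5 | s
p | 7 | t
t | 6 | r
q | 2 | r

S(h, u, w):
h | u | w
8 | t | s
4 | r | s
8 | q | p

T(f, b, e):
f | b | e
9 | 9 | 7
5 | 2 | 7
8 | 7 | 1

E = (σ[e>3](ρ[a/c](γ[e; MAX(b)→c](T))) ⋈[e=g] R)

Row counts bottom-up:
  T → 3
  γ[e; MAX(b)→c](T) → 2
  ρ[a/c](γ[e; MAX(b)→c](T)) → 2
  σ[e>3](ρ[a/c](γ[e; MAX(b)→c](T))) → 1
  R → 5
  (σ[e>3](ρ[a/c](γ[e; MAX(b)→c](T))) ⋈[e=g] R) → 2

|E| = 2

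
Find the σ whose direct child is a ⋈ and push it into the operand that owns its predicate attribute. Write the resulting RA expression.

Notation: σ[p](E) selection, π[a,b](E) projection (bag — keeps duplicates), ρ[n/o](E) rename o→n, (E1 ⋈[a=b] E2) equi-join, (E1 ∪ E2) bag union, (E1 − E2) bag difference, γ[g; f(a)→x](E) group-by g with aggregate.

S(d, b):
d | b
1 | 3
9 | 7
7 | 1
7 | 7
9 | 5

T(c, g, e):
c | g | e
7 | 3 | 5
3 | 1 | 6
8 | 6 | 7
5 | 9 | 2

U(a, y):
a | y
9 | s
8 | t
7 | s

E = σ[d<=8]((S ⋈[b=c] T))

σ filters on d, owned by the left side.
E' = (σ[d<=8](S) ⋈[b=c] T)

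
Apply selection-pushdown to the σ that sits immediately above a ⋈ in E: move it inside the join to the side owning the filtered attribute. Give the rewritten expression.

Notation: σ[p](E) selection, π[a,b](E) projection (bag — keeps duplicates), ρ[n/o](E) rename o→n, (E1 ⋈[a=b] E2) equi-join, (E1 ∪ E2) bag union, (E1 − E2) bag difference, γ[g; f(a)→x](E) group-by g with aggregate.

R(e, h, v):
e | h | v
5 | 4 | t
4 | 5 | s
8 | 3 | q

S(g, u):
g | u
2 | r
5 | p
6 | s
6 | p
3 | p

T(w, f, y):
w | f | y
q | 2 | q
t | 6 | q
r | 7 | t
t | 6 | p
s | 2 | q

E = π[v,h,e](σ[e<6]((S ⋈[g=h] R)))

σ filters on e, owned by the right side.
E' = π[v,h,e]((S ⋈[g=h] σ[e<6](R)))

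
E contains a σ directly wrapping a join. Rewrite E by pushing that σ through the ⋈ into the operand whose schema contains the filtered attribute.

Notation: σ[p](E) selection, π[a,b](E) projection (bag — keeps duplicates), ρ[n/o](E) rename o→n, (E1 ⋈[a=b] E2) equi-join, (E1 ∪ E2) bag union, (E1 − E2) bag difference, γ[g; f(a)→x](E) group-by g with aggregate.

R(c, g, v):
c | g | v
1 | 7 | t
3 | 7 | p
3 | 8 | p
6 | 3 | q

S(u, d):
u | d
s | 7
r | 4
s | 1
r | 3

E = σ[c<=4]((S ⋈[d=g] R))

σ filters on c, owned by the right side.
E' = (S ⋈[d=g] σ[c<=4](R))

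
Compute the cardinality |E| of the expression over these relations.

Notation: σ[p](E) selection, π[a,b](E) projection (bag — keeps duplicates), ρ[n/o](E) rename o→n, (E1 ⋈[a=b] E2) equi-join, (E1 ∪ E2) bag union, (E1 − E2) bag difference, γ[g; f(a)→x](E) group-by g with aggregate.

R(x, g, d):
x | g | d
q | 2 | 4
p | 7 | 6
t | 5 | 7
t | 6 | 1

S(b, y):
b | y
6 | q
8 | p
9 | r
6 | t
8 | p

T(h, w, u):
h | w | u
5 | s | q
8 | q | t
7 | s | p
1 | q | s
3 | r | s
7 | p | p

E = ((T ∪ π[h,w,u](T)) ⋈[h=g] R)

Row counts bottom-up:
  T → 6
  T → 6
  π[h,w,u](T) → 6
  (T ∪ π[h,w,u](T)) → 12
  R → 4
  ((T ∪ π[h,w,u](T)) ⋈[h=g] R) → 6

|E| = 6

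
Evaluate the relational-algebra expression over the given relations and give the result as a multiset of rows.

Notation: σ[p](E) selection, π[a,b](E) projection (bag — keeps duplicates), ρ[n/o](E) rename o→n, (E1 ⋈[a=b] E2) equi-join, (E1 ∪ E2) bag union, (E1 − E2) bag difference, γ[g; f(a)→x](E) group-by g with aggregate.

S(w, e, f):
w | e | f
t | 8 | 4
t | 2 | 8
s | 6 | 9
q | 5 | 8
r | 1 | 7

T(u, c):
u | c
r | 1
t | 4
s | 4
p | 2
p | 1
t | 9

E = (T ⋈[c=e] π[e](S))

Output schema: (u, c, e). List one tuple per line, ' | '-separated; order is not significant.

Subexpression sizes:
  T → 6
  S → 5
  π[e](S) → 5
  (T ⋈[c=e] π[e](S)) → 3

== RESULT ==
u | c | e
p | 1 | 1
p | 2 | 2
r | 1 | 1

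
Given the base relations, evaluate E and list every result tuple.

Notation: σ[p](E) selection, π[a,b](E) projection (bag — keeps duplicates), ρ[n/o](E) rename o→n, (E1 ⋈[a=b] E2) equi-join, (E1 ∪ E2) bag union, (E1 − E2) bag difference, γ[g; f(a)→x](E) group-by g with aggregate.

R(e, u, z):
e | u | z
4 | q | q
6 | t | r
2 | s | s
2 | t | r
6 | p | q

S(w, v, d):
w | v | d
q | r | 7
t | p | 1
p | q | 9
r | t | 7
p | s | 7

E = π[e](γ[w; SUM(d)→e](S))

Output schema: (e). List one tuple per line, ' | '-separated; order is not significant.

Row counts bottom-up:
  S → 5
  γ[w; SUM(d)→e](S) → 4
  π[e](γ[w; SUM(d)→e](S)) → 4

== RESULT ==
e
1
7
7
16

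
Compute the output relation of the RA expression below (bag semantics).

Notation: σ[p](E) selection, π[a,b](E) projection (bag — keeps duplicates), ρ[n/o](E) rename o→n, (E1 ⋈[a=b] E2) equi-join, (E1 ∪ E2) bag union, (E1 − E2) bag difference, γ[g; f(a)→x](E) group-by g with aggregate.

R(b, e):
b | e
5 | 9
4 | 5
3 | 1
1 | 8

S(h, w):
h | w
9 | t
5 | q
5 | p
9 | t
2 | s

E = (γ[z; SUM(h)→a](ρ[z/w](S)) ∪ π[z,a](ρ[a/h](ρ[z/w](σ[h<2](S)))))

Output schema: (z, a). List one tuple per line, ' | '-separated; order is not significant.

Subexpression sizes:
  S → 5
  ρ[z/w](S) → 5
  γ[z; SUM(h)→a](ρ[z/w](S)) → 4
  S → 5
  σ[h<2](S) → 0
  ρ[z/w](σ[h<2](S)) → 0
  ρ[a/h](ρ[z/w](σ[h<2](S))) → 0
  π[z,a](ρ[a/h](ρ[z/w](σ[h<2](S)))) → 0
  (γ[z; SUM(h)→a](ρ[z/w](S)) ∪ π[z,a](ρ[a/h](ρ[z/w](σ[h<2](S))))) → 4

== RESULT ==
z | a
p | 5
q | 5
s | 2
t | 18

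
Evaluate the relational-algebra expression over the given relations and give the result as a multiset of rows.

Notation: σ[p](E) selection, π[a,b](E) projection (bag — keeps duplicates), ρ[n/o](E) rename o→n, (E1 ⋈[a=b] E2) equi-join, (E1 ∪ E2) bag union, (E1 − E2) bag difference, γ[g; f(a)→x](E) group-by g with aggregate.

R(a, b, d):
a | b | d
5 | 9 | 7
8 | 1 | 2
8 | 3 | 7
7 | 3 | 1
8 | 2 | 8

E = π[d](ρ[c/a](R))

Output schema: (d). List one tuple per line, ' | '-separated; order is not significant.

Per-node cardinality:
  R → 5
  ρ[c/a](R) → 5
  π[d](ρ[c/a](R)) → 5

== RESULT ==
d
1
2
7
7
8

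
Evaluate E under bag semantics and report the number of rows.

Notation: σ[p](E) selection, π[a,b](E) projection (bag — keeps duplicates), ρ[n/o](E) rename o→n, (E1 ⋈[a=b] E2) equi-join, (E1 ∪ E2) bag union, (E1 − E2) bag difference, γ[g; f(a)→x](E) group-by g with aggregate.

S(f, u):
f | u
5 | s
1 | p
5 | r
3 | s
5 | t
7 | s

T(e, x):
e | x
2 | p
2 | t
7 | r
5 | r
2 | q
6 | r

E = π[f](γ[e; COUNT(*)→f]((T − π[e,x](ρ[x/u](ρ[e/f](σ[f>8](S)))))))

Row counts bottom-up:
  T → 6
  S → 6
  σ[f>8](S) → 0
  ρ[e/f](σ[f>8](S)) → 0
  ρ[x/u](ρ[e/f](σ[f>8](S))) → 0
  π[e,x](ρ[x/u](ρ[e/f](σ[f>8](S)))) → 0
  (T − π[e,x](ρ[x/u](ρ[e/f](σ[f>8](S))))) → 6
  γ[e; COUNT(*)→f]((T − π[e,x](ρ[x/u](ρ[e/f](σ[f>8](S)))))) → 4
  π[f](γ[e; COUNT(*)→f]((T − π[e,x](ρ[x/u](ρ[e/f](σ[f>8](S))))))) → 4

|E| = 4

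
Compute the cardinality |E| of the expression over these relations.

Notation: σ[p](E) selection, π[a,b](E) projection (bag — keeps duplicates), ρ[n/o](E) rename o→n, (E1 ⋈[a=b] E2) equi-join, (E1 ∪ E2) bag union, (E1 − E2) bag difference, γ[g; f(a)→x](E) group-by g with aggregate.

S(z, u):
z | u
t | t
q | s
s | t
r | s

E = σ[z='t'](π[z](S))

Subexpression sizes:
  S → 4
  π[z](S) → 4
  σ[z='t'](π[z](S)) → 1

|E| = 1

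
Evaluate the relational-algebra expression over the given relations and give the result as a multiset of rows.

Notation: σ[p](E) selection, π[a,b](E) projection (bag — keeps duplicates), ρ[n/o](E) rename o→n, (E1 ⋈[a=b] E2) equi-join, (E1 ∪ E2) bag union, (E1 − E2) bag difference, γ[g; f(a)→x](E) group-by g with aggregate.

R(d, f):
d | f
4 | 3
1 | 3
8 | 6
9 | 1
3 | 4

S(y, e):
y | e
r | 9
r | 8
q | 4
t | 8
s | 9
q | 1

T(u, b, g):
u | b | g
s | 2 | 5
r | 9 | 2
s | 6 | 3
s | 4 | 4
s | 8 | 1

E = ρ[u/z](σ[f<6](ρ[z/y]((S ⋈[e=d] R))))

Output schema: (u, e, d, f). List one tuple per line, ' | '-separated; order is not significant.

Stepwise |·|:
  S → 6
  R → 5
  (S ⋈[e=d] R) → 6
  ρ[z/y]((S ⋈[e=d] R)) → 6
  σ[f<6](ρ[z/y]((S ⋈[e=d] R))) → 4
  ρ[u/z](σ[f<6](ρ[z/y]((S ⋈[e=d] R)))) → 4

== RESULT ==
u | e | d | f
q | 1 | 1 | 3
q | 4 | 4 | 3
r | 9 | 9 | 1
s | 9 | 9 | 1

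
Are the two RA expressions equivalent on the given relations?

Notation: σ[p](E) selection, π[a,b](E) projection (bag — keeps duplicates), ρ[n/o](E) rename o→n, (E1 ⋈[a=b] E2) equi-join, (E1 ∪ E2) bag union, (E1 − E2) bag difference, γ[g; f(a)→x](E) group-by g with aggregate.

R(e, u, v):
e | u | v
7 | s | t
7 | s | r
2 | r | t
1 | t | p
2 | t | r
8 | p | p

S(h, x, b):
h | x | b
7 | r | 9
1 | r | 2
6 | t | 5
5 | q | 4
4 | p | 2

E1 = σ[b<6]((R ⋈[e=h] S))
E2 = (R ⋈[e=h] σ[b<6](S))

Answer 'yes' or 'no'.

E1 row counts bottom-up:
  R → 6
  S → 5
  (R ⋈[e=h] S) → 3
  σ[b<6]((R ⋈[e=h] S)) → 1
E2 row counts bottom-up:
  R → 6
  S → 5
  σ[b<6](S) → 4
  (R ⋈[e=h] σ[b<6](S)) → 1

E1 and E2 produce the same multiset:
e | u | v | h | x | b
1 | t | p | 1 | r | 2

yes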